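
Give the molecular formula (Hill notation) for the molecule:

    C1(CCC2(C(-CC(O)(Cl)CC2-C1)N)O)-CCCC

C14H26ClNO2

Heavy atoms from the SMILES: 14 C, 1 Cl, 1 N, 2 O.
Implicit hydrogens by atom environment:
  8 × C: 2 H each → 16
  3 × C: 1 H each → 3
  2 × C: no H
  2 × O: 1 H each → 2
  1 × C: 3 H
  1 × Cl: no H
  1 × N: 2 H
  Total hydrogens = 26.
Molecular formula: C14H26ClNO2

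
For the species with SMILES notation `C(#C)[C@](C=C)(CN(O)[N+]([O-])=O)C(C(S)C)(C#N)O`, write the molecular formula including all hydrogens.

Heavy atoms from the SMILES: 10 C, 3 N, 4 O, 1 S.
Implicit hydrogens by atom environment:
  4 × C: no H
  3 × C: 1 H each → 3
  2 × C: 2 H each → 4
  2 × N: no H
  2 × O: 1 H each → 2
  1 × C: 3 H
  1 × N (charge +1): no H
  1 × O: no H
  1 × O (charge -1): no H
  1 × S: 1 H
  Total hydrogens = 13.
Molecular formula: C10H13N3O4S

C10H13N3O4S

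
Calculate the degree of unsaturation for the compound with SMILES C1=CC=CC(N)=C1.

Molecular formula from the SMILES: C6H7N.
DoU = (2C + 2 + N − H − X)/2 = (2·6 + 2 + 1 − 7 − 0)/2 = 8/2 = 4.
(Structurally: 1 ring(s) + 3 π bond(s) = 4.)

4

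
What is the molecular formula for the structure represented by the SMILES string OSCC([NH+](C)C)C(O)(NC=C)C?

C8H19N2O2S+

Heavy atoms from the SMILES: 8 C, 2 N, 2 O, 1 S.
Implicit hydrogens by atom environment:
  3 × C: 3 H each → 9
  2 × C: 2 H each → 4
  2 × C: 1 H each → 2
  2 × O: 1 H each → 2
  1 × C: no H
  1 × N (charge +1): 1 H
  1 × N: 1 H
  1 × S: no H
  Total hydrogens = 19.
Net charge +1.
Molecular formula: C8H19N2O2S+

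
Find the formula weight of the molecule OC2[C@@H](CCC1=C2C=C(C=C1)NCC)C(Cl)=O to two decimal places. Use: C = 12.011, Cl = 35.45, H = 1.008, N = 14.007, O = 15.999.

Molecular formula: C13H16ClNO2.
M = 13×12.011 + 1×35.45 + 16×1.008 + 1×14.007 + 2×15.999 = 253.73 g/mol.

253.73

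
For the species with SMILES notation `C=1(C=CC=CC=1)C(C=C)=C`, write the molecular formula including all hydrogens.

C10H10

Heavy atoms from the SMILES: 10 C.
Implicit hydrogens by atom environment:
  5 × C (aromatic): 1 H each → 5
  2 × C: 2 H each → 4
  1 × C: 1 H
  1 × C: no H
  1 × C (aromatic): no H
  Total hydrogens = 10.
Molecular formula: C10H10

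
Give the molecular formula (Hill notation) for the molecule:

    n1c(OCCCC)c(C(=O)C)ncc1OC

C11H16N2O3

Heavy atoms from the SMILES: 11 C, 2 N, 3 O.
Implicit hydrogens by atom environment:
  3 × C: 3 H each → 9
  3 × C: 2 H each → 6
  3 × C (aromatic): no H
  3 × O: no H
  2 × N (aromatic): no H
  1 × C (aromatic): 1 H
  1 × C: no H
  Total hydrogens = 16.
Molecular formula: C11H16N2O3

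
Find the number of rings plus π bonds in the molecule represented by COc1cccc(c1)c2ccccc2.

8

Molecular formula from the SMILES: C13H12O.
DoU = (2C + 2 + N − H − X)/2 = (2·13 + 2 + 0 − 12 − 0)/2 = 16/2 = 8.
(Structurally: 2 ring(s) + 6 π bond(s) = 8.)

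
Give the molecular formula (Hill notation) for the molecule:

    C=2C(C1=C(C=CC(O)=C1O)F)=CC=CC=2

Heavy atoms from the SMILES: 12 C, 1 F, 2 O.
Implicit hydrogens by atom environment:
  7 × C (aromatic): 1 H each → 7
  5 × C (aromatic): no H
  2 × O: 1 H each → 2
  1 × F: no H
  Total hydrogens = 9.
Molecular formula: C12H9FO2

C12H9FO2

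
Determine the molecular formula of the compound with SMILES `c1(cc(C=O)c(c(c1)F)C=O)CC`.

C10H9FO2

Heavy atoms from the SMILES: 10 C, 1 F, 2 O.
Implicit hydrogens by atom environment:
  4 × C (aromatic): no H
  2 × C (aromatic): 1 H each → 2
  2 × C: 1 H each → 2
  2 × O: no H
  1 × C: 3 H
  1 × C: 2 H
  1 × F: no H
  Total hydrogens = 9.
Molecular formula: C10H9FO2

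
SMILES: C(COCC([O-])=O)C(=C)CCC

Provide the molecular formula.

Heavy atoms from the SMILES: 9 C, 3 O.
Implicit hydrogens by atom environment:
  6 × C: 2 H each → 12
  2 × C: no H
  2 × O: no H
  1 × C: 3 H
  1 × O (charge -1): no H
  Total hydrogens = 15.
Net charge -1.
Molecular formula: C9H15O3-

C9H15O3-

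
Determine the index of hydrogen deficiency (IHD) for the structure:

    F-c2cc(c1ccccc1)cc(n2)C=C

Molecular formula from the SMILES: C13H10FN.
DoU = (2C + 2 + N − H − X)/2 = (2·13 + 2 + 1 − 10 − 1)/2 = 18/2 = 9.
(Structurally: 2 ring(s) + 7 π bond(s) = 9.)

9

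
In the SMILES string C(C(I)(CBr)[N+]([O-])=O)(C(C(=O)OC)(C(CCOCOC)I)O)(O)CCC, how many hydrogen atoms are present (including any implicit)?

Hydrogens are implicit in SMILES; fill each atom to its normal valence:
  6 × C: 2 H each → 12
  5 × O: no H
  4 × C: no H
  3 × C: 3 H each → 9
  2 × I: no H
  2 × O: 1 H each → 2
  1 × Br: no H
  1 × C: 1 H
  1 × N (charge +1): no H
  1 × O (charge -1): no H
  Total hydrogens = 24.

24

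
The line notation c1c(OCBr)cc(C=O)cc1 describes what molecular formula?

C8H7BrO2

Heavy atoms from the SMILES: 1 Br, 8 C, 2 O.
Implicit hydrogens by atom environment:
  4 × C (aromatic): 1 H each → 4
  2 × C (aromatic): no H
  2 × O: no H
  1 × Br: no H
  1 × C: 2 H
  1 × C: 1 H
  Total hydrogens = 7.
Molecular formula: C8H7BrO2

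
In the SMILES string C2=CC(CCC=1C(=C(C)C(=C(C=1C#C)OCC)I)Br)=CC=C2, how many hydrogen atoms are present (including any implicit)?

Hydrogens are implicit in SMILES; fill each atom to its normal valence:
  7 × C (aromatic): no H
  5 × C (aromatic): 1 H each → 5
  3 × C: 2 H each → 6
  2 × C: 3 H each → 6
  1 × Br: no H
  1 × C: 1 H
  1 × C: no H
  1 × I: no H
  1 × O: no H
  Total hydrogens = 18.

18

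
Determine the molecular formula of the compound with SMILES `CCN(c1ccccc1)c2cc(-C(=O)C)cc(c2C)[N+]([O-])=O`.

C17H18N2O3

Heavy atoms from the SMILES: 17 C, 2 N, 3 O.
Implicit hydrogens by atom environment:
  7 × C (aromatic): 1 H each → 7
  5 × C (aromatic): no H
  3 × C: 3 H each → 9
  2 × O: no H
  1 × C: 2 H
  1 × C: no H
  1 × N: no H
  1 × N (charge +1): no H
  1 × O (charge -1): no H
  Total hydrogens = 18.
Molecular formula: C17H18N2O3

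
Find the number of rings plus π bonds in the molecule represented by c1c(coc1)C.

Molecular formula from the SMILES: C5H6O.
DoU = (2C + 2 + N − H − X)/2 = (2·5 + 2 + 0 − 6 − 0)/2 = 6/2 = 3.
(Structurally: 1 ring(s) + 2 π bond(s) = 3.)

3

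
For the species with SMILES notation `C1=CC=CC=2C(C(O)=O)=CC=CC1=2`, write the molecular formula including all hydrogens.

Heavy atoms from the SMILES: 11 C, 2 O.
Implicit hydrogens by atom environment:
  7 × C (aromatic): 1 H each → 7
  3 × C (aromatic): no H
  1 × C: no H
  1 × O: 1 H
  1 × O: no H
  Total hydrogens = 8.
Molecular formula: C11H8O2

C11H8O2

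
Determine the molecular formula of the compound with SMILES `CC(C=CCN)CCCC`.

Heavy atoms from the SMILES: 9 C, 1 N.
Implicit hydrogens by atom environment:
  4 × C: 2 H each → 8
  3 × C: 1 H each → 3
  2 × C: 3 H each → 6
  1 × N: 2 H
  Total hydrogens = 19.
Molecular formula: C9H19N

C9H19N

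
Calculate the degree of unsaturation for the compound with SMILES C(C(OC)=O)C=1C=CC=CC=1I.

Molecular formula from the SMILES: C9H9IO2.
DoU = (2C + 2 + N − H − X)/2 = (2·9 + 2 + 0 − 9 − 1)/2 = 10/2 = 5.
(Structurally: 1 ring(s) + 4 π bond(s) = 5.)

5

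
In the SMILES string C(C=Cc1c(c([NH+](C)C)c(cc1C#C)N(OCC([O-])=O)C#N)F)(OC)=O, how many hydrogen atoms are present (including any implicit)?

16

Hydrogens are implicit in SMILES; fill each atom to its normal valence:
  5 × C (aromatic): no H
  4 × C: no H
  4 × O: no H
  3 × C: 3 H each → 9
  3 × C: 1 H each → 3
  2 × N: no H
  1 × C: 2 H
  1 × C (aromatic): 1 H
  1 × F: no H
  1 × N (charge +1): 1 H
  1 × O (charge -1): no H
  Total hydrogens = 16.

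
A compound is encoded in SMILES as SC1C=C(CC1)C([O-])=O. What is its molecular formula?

Heavy atoms from the SMILES: 6 C, 2 O, 1 S.
Implicit hydrogens by atom environment:
  2 × C: 2 H each → 4
  2 × C: 1 H each → 2
  2 × C: no H
  1 × O: no H
  1 × O (charge -1): no H
  1 × S: 1 H
  Total hydrogens = 7.
Net charge -1.
Molecular formula: C6H7O2S-

C6H7O2S-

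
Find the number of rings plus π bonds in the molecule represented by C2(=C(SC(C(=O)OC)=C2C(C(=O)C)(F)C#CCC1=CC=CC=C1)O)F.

Molecular formula from the SMILES: C18H14F2O4S.
DoU = (2C + 2 + N − H − X)/2 = (2·18 + 2 + 0 − 14 − 2)/2 = 22/2 = 11.
(Structurally: 2 ring(s) + 9 π bond(s) = 11.)

11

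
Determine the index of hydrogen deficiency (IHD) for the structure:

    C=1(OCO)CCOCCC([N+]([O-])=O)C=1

Molecular formula from the SMILES: C8H13NO5.
DoU = (2C + 2 + N − H − X)/2 = (2·8 + 2 + 1 − 13 − 0)/2 = 6/2 = 3.
(Structurally: 1 ring(s) + 2 π bond(s) = 3.)

3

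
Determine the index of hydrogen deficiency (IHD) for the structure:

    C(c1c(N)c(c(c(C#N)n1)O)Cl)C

Molecular formula from the SMILES: C8H8ClN3O.
DoU = (2C + 2 + N − H − X)/2 = (2·8 + 2 + 3 − 8 − 1)/2 = 12/2 = 6.
(Structurally: 1 ring(s) + 5 π bond(s) = 6.)

6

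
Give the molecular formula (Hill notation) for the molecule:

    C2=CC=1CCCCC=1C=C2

Heavy atoms from the SMILES: 10 C.
Implicit hydrogens by atom environment:
  4 × C: 2 H each → 8
  4 × C (aromatic): 1 H each → 4
  2 × C (aromatic): no H
  Total hydrogens = 12.
Molecular formula: C10H12

C10H12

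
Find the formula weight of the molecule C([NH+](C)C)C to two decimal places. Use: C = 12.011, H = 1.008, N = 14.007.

Molecular formula: C4H12N+.
M = 4×12.011 + 12×1.008 + 1×14.007 = 74.15 g/mol.

74.15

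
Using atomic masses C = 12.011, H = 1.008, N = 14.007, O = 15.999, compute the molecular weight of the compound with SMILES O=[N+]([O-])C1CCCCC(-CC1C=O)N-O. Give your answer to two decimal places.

Molecular formula: C9H16N2O4.
M = 9×12.011 + 16×1.008 + 2×14.007 + 4×15.999 = 216.24 g/mol.

216.24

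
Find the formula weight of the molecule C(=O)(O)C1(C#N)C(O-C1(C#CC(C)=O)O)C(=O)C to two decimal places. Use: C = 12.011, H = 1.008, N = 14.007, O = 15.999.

Molecular formula: C11H9NO6.
M = 11×12.011 + 9×1.008 + 1×14.007 + 6×15.999 = 251.19 g/mol.

251.19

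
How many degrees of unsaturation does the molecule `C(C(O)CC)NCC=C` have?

1

Molecular formula from the SMILES: C7H15NO.
DoU = (2C + 2 + N − H − X)/2 = (2·7 + 2 + 1 − 15 − 0)/2 = 2/2 = 1.
(Structurally: 0 ring(s) + 1 π bond(s) = 1.)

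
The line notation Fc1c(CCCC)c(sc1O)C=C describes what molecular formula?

C10H13FOS

Heavy atoms from the SMILES: 10 C, 1 F, 1 O, 1 S.
Implicit hydrogens by atom environment:
  4 × C: 2 H each → 8
  4 × C (aromatic): no H
  1 × C: 3 H
  1 × C: 1 H
  1 × F: no H
  1 × O: 1 H
  1 × S (aromatic): no H
  Total hydrogens = 13.
Molecular formula: C10H13FOS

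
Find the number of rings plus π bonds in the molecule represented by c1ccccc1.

Molecular formula from the SMILES: C6H6.
DoU = (2C + 2 + N − H − X)/2 = (2·6 + 2 + 0 − 6 − 0)/2 = 8/2 = 4.
(Structurally: 1 ring(s) + 3 π bond(s) = 4.)

4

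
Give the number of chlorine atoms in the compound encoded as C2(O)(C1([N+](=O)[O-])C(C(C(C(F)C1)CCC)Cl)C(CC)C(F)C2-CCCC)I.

The symbol for chlorine appears 1 time in the SMILES.

1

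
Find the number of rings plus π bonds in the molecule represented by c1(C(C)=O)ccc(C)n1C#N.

6

Molecular formula from the SMILES: C8H8N2O.
DoU = (2C + 2 + N − H − X)/2 = (2·8 + 2 + 2 − 8 − 0)/2 = 12/2 = 6.
(Structurally: 1 ring(s) + 5 π bond(s) = 6.)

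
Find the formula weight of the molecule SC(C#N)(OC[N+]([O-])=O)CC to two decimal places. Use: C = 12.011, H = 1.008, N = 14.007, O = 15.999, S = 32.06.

Molecular formula: C5H8N2O3S.
M = 5×12.011 + 8×1.008 + 2×14.007 + 3×15.999 + 1×32.06 = 176.19 g/mol.

176.19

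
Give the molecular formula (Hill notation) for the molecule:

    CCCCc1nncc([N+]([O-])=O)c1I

C8H10IN3O2

Heavy atoms from the SMILES: 8 C, 1 I, 3 N, 2 O.
Implicit hydrogens by atom environment:
  3 × C: 2 H each → 6
  3 × C (aromatic): no H
  2 × N (aromatic): no H
  1 × C: 3 H
  1 × C (aromatic): 1 H
  1 × I: no H
  1 × N (charge +1): no H
  1 × O: no H
  1 × O (charge -1): no H
  Total hydrogens = 10.
Molecular formula: C8H10IN3O2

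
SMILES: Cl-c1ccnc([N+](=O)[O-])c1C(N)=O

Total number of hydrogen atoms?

Hydrogens are implicit in SMILES; fill each atom to its normal valence:
  3 × C (aromatic): no H
  2 × C (aromatic): 1 H each → 2
  2 × O: no H
  1 × C: no H
  1 × Cl: no H
  1 × N: 2 H
  1 × N (aromatic): no H
  1 × N (charge +1): no H
  1 × O (charge -1): no H
  Total hydrogens = 4.

4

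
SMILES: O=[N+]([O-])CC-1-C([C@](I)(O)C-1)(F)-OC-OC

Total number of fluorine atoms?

The symbol for fluorine appears 1 time in the SMILES.

1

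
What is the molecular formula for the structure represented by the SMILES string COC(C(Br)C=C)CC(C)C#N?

Heavy atoms from the SMILES: 1 Br, 9 C, 1 N, 1 O.
Implicit hydrogens by atom environment:
  4 × C: 1 H each → 4
  2 × C: 3 H each → 6
  2 × C: 2 H each → 4
  1 × Br: no H
  1 × C: no H
  1 × N: no H
  1 × O: no H
  Total hydrogens = 14.
Molecular formula: C9H14BrNO

C9H14BrNO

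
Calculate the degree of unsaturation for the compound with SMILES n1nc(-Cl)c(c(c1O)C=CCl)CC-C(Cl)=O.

Molecular formula from the SMILES: C9H7Cl3N2O2.
DoU = (2C + 2 + N − H − X)/2 = (2·9 + 2 + 2 − 7 − 3)/2 = 12/2 = 6.
(Structurally: 1 ring(s) + 5 π bond(s) = 6.)

6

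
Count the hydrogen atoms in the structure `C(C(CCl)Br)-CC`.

10

Hydrogens are implicit in SMILES; fill each atom to its normal valence:
  3 × C: 2 H each → 6
  1 × Br: no H
  1 × C: 3 H
  1 × C: 1 H
  1 × Cl: no H
  Total hydrogens = 10.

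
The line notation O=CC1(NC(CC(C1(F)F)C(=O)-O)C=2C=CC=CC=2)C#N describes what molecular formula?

C14H12F2N2O3

Heavy atoms from the SMILES: 14 C, 2 F, 2 N, 3 O.
Implicit hydrogens by atom environment:
  5 × C (aromatic): 1 H each → 5
  4 × C: no H
  3 × C: 1 H each → 3
  2 × F: no H
  2 × O: no H
  1 × C: 2 H
  1 × C (aromatic): no H
  1 × N: 1 H
  1 × N: no H
  1 × O: 1 H
  Total hydrogens = 12.
Molecular formula: C14H12F2N2O3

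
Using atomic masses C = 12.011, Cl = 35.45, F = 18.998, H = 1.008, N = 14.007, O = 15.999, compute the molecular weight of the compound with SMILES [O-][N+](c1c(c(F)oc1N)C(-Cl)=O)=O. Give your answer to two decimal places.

208.53

Molecular formula: C5H2ClFN2O4.
M = 5×12.011 + 1×35.45 + 1×18.998 + 2×1.008 + 2×14.007 + 4×15.999 = 208.53 g/mol.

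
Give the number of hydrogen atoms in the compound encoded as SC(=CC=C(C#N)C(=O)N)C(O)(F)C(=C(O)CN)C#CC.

14

Hydrogens are implicit in SMILES; fill each atom to its normal valence:
  9 × C: no H
  2 × C: 1 H each → 2
  2 × N: 2 H each → 4
  2 × O: 1 H each → 2
  1 × C: 3 H
  1 × C: 2 H
  1 × F: no H
  1 × N: no H
  1 × O: no H
  1 × S: 1 H
  Total hydrogens = 14.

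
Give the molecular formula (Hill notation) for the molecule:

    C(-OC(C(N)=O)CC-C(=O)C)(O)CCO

C9H17NO5

Heavy atoms from the SMILES: 9 C, 1 N, 5 O.
Implicit hydrogens by atom environment:
  4 × C: 2 H each → 8
  3 × O: no H
  2 × C: 1 H each → 2
  2 × C: no H
  2 × O: 1 H each → 2
  1 × C: 3 H
  1 × N: 2 H
  Total hydrogens = 17.
Molecular formula: C9H17NO5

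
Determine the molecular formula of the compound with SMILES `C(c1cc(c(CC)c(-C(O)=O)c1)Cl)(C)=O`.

Heavy atoms from the SMILES: 11 C, 1 Cl, 3 O.
Implicit hydrogens by atom environment:
  4 × C (aromatic): no H
  2 × C: 3 H each → 6
  2 × C (aromatic): 1 H each → 2
  2 × C: no H
  2 × O: no H
  1 × C: 2 H
  1 × Cl: no H
  1 × O: 1 H
  Total hydrogens = 11.
Molecular formula: C11H11ClO3

C11H11ClO3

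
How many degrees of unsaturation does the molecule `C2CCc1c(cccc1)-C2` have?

5

Molecular formula from the SMILES: C10H12.
DoU = (2C + 2 + N − H − X)/2 = (2·10 + 2 + 0 − 12 − 0)/2 = 10/2 = 5.
(Structurally: 2 ring(s) + 3 π bond(s) = 5.)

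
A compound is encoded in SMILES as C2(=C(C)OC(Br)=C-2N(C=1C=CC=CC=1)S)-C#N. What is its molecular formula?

C12H9BrN2OS

Heavy atoms from the SMILES: 1 Br, 12 C, 2 N, 1 O, 1 S.
Implicit hydrogens by atom environment:
  5 × C (aromatic): 1 H each → 5
  5 × C (aromatic): no H
  2 × N: no H
  1 × Br: no H
  1 × C: 3 H
  1 × C: no H
  1 × O (aromatic): no H
  1 × S: 1 H
  Total hydrogens = 9.
Molecular formula: C12H9BrN2OS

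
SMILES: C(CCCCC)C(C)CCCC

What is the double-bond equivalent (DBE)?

0

Molecular formula from the SMILES: C12H26.
DoU = (2C + 2 + N − H − X)/2 = (2·12 + 2 + 0 − 26 − 0)/2 = 0/2 = 0.
(Structurally: 0 ring(s) + 0 π bond(s) = 0.)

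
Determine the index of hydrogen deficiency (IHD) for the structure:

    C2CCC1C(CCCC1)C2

2

Molecular formula from the SMILES: C10H18.
DoU = (2C + 2 + N − H − X)/2 = (2·10 + 2 + 0 − 18 − 0)/2 = 4/2 = 2.
(Structurally: 2 ring(s) + 0 π bond(s) = 2.)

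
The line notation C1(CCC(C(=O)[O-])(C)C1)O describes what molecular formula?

C7H11O3-

Heavy atoms from the SMILES: 7 C, 3 O.
Implicit hydrogens by atom environment:
  3 × C: 2 H each → 6
  2 × C: no H
  1 × C: 3 H
  1 × C: 1 H
  1 × O: 1 H
  1 × O: no H
  1 × O (charge -1): no H
  Total hydrogens = 11.
Net charge -1.
Molecular formula: C7H11O3-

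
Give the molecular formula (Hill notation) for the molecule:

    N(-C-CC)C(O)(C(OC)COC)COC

Heavy atoms from the SMILES: 10 C, 1 N, 4 O.
Implicit hydrogens by atom environment:
  4 × C: 3 H each → 12
  4 × C: 2 H each → 8
  3 × O: no H
  1 × C: 1 H
  1 × C: no H
  1 × N: 1 H
  1 × O: 1 H
  Total hydrogens = 23.
Molecular formula: C10H23NO4

C10H23NO4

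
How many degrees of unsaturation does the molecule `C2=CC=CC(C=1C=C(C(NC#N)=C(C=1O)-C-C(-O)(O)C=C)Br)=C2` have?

Molecular formula from the SMILES: C17H15BrN2O3.
DoU = (2C + 2 + N − H − X)/2 = (2·17 + 2 + 2 − 15 − 1)/2 = 22/2 = 11.
(Structurally: 2 ring(s) + 9 π bond(s) = 11.)

11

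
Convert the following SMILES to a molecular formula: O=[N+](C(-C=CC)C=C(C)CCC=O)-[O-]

C10H15NO3

Heavy atoms from the SMILES: 10 C, 1 N, 3 O.
Implicit hydrogens by atom environment:
  5 × C: 1 H each → 5
  2 × C: 3 H each → 6
  2 × C: 2 H each → 4
  2 × O: no H
  1 × C: no H
  1 × N (charge +1): no H
  1 × O (charge -1): no H
  Total hydrogens = 15.
Molecular formula: C10H15NO3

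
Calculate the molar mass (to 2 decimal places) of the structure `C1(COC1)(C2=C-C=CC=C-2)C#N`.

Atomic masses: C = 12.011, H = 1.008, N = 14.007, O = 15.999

Molecular formula: C10H9NO.
M = 10×12.011 + 9×1.008 + 1×14.007 + 1×15.999 = 159.19 g/mol.

159.19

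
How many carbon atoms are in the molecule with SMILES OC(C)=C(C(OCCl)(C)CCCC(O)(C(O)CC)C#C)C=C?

The symbol for carbon appears 17 times in the SMILES. (Cl is a single chlorine, not C + l.)

17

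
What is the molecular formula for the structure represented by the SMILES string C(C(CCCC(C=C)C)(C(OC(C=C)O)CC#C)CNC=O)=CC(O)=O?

C20H29NO5

Heavy atoms from the SMILES: 20 C, 1 N, 5 O.
Implicit hydrogens by atom environment:
  9 × C: 1 H each → 9
  7 × C: 2 H each → 14
  3 × C: no H
  3 × O: no H
  2 × O: 1 H each → 2
  1 × C: 3 H
  1 × N: 1 H
  Total hydrogens = 29.
Molecular formula: C20H29NO5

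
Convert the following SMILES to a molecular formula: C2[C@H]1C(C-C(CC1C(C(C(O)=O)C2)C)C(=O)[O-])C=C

C15H21O4-

Heavy atoms from the SMILES: 15 C, 4 O.
Implicit hydrogens by atom environment:
  7 × C: 1 H each → 7
  5 × C: 2 H each → 10
  2 × C: no H
  2 × O: no H
  1 × C: 3 H
  1 × O: 1 H
  1 × O (charge -1): no H
  Total hydrogens = 21.
Net charge -1.
Molecular formula: C15H21O4-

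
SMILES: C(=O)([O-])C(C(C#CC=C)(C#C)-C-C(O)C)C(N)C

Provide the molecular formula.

C14H18NO3-

Heavy atoms from the SMILES: 14 C, 1 N, 3 O.
Implicit hydrogens by atom environment:
  5 × C: 1 H each → 5
  5 × C: no H
  2 × C: 3 H each → 6
  2 × C: 2 H each → 4
  1 × N: 2 H
  1 × O: 1 H
  1 × O: no H
  1 × O (charge -1): no H
  Total hydrogens = 18.
Net charge -1.
Molecular formula: C14H18NO3-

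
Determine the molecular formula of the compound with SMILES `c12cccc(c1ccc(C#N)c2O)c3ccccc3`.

C17H11NO

Heavy atoms from the SMILES: 17 C, 1 N, 1 O.
Implicit hydrogens by atom environment:
  10 × C (aromatic): 1 H each → 10
  6 × C (aromatic): no H
  1 × C: no H
  1 × N: no H
  1 × O: 1 H
  Total hydrogens = 11.
Molecular formula: C17H11NO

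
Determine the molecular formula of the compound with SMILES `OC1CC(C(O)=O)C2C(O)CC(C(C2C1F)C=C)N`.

Heavy atoms from the SMILES: 13 C, 1 F, 1 N, 4 O.
Implicit hydrogens by atom environment:
  9 × C: 1 H each → 9
  3 × C: 2 H each → 6
  3 × O: 1 H each → 3
  1 × C: no H
  1 × F: no H
  1 × N: 2 H
  1 × O: no H
  Total hydrogens = 20.
Molecular formula: C13H20FNO4

C13H20FNO4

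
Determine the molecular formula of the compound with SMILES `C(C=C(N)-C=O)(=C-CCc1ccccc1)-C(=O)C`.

Heavy atoms from the SMILES: 15 C, 1 N, 2 O.
Implicit hydrogens by atom environment:
  5 × C (aromatic): 1 H each → 5
  3 × C: 1 H each → 3
  3 × C: no H
  2 × C: 2 H each → 4
  2 × O: no H
  1 × C: 3 H
  1 × C (aromatic): no H
  1 × N: 2 H
  Total hydrogens = 17.
Molecular formula: C15H17NO2

C15H17NO2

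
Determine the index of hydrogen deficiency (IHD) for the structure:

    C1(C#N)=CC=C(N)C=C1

Molecular formula from the SMILES: C7H6N2.
DoU = (2C + 2 + N − H − X)/2 = (2·7 + 2 + 2 − 6 − 0)/2 = 12/2 = 6.
(Structurally: 1 ring(s) + 5 π bond(s) = 6.)

6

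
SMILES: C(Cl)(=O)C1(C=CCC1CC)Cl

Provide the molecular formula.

C8H10Cl2O

Heavy atoms from the SMILES: 8 C, 2 Cl, 1 O.
Implicit hydrogens by atom environment:
  3 × C: 1 H each → 3
  2 × C: 2 H each → 4
  2 × C: no H
  2 × Cl: no H
  1 × C: 3 H
  1 × O: no H
  Total hydrogens = 10.
Molecular formula: C8H10Cl2O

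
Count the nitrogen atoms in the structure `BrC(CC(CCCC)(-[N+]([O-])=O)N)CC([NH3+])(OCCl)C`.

3

The symbol for nitrogen appears 3 times in the SMILES.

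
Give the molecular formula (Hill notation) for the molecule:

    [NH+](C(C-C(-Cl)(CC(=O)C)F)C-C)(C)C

Heavy atoms from the SMILES: 10 C, 1 Cl, 1 F, 1 N, 1 O.
Implicit hydrogens by atom environment:
  4 × C: 3 H each → 12
  3 × C: 2 H each → 6
  2 × C: no H
  1 × C: 1 H
  1 × Cl: no H
  1 × F: no H
  1 × N (charge +1): 1 H
  1 × O: no H
  Total hydrogens = 20.
Net charge +1.
Molecular formula: C10H20ClFNO+

C10H20ClFNO+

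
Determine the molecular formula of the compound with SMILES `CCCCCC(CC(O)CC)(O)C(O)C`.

C12H26O3

Heavy atoms from the SMILES: 12 C, 3 O.
Implicit hydrogens by atom environment:
  6 × C: 2 H each → 12
  3 × C: 3 H each → 9
  3 × O: 1 H each → 3
  2 × C: 1 H each → 2
  1 × C: no H
  Total hydrogens = 26.
Molecular formula: C12H26O3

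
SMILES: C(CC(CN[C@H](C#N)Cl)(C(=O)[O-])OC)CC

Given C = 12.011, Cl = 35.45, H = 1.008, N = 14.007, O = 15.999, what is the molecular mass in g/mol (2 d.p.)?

247.70

Molecular formula: C10H16ClN2O3-.
M = 10×12.011 + 1×35.45 + 16×1.008 + 2×14.007 + 3×15.999 = 247.70 g/mol.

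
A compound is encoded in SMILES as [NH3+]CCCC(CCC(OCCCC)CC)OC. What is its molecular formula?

Heavy atoms from the SMILES: 14 C, 1 N, 2 O.
Implicit hydrogens by atom environment:
  9 × C: 2 H each → 18
  3 × C: 3 H each → 9
  2 × C: 1 H each → 2
  2 × O: no H
  1 × N (charge +1): 3 H
  Total hydrogens = 32.
Net charge +1.
Molecular formula: C14H32NO2+

C14H32NO2+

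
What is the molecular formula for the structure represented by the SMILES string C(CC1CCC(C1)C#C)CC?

Heavy atoms from the SMILES: 11 C.
Implicit hydrogens by atom environment:
  6 × C: 2 H each → 12
  3 × C: 1 H each → 3
  1 × C: 3 H
  1 × C: no H
  Total hydrogens = 18.
Molecular formula: C11H18

C11H18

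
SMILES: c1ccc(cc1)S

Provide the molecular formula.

C6H6S

Heavy atoms from the SMILES: 6 C, 1 S.
Implicit hydrogens by atom environment:
  5 × C (aromatic): 1 H each → 5
  1 × C (aromatic): no H
  1 × S: 1 H
  Total hydrogens = 6.
Molecular formula: C6H6S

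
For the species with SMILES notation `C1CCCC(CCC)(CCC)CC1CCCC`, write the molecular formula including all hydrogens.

C17H34

Heavy atoms from the SMILES: 17 C.
Implicit hydrogens by atom environment:
  12 × C: 2 H each → 24
  3 × C: 3 H each → 9
  1 × C: 1 H
  1 × C: no H
  Total hydrogens = 34.
Molecular formula: C17H34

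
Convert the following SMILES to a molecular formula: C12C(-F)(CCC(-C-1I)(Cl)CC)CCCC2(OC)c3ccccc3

Heavy atoms from the SMILES: 19 C, 1 Cl, 1 F, 1 I, 1 O.
Implicit hydrogens by atom environment:
  6 × C: 2 H each → 12
  5 × C (aromatic): 1 H each → 5
  3 × C: no H
  2 × C: 3 H each → 6
  2 × C: 1 H each → 2
  1 × C (aromatic): no H
  1 × Cl: no H
  1 × F: no H
  1 × I: no H
  1 × O: no H
  Total hydrogens = 25.
Molecular formula: C19H25ClFIO

C19H25ClFIO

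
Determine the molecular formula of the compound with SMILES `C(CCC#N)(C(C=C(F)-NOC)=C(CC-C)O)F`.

C12H18F2N2O2

Heavy atoms from the SMILES: 12 C, 2 F, 2 N, 2 O.
Implicit hydrogens by atom environment:
  4 × C: 2 H each → 8
  4 × C: no H
  2 × C: 3 H each → 6
  2 × C: 1 H each → 2
  2 × F: no H
  1 × N: 1 H
  1 × N: no H
  1 × O: 1 H
  1 × O: no H
  Total hydrogens = 18.
Molecular formula: C12H18F2N2O2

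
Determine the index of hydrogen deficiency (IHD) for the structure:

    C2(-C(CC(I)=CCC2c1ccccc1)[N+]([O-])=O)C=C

8

Molecular formula from the SMILES: C15H16INO2.
DoU = (2C + 2 + N − H − X)/2 = (2·15 + 2 + 1 − 16 − 1)/2 = 16/2 = 8.
(Structurally: 2 ring(s) + 6 π bond(s) = 8.)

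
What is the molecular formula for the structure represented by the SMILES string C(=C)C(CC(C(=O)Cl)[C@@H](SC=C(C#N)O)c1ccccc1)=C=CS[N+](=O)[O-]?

Heavy atoms from the SMILES: 18 C, 1 Cl, 2 N, 4 O, 2 S.
Implicit hydrogens by atom environment:
  5 × C: 1 H each → 5
  5 × C (aromatic): 1 H each → 5
  5 × C: no H
  2 × C: 2 H each → 4
  2 × O: no H
  2 × S: no H
  1 × C (aromatic): no H
  1 × Cl: no H
  1 × N (charge +1): no H
  1 × N: no H
  1 × O: 1 H
  1 × O (charge -1): no H
  Total hydrogens = 15.
Molecular formula: C18H15ClN2O4S2

C18H15ClN2O4S2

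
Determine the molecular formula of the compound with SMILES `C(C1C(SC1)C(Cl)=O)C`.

Heavy atoms from the SMILES: 6 C, 1 Cl, 1 O, 1 S.
Implicit hydrogens by atom environment:
  2 × C: 2 H each → 4
  2 × C: 1 H each → 2
  1 × C: 3 H
  1 × C: no H
  1 × Cl: no H
  1 × O: no H
  1 × S: no H
  Total hydrogens = 9.
Molecular formula: C6H9ClOS

C6H9ClOS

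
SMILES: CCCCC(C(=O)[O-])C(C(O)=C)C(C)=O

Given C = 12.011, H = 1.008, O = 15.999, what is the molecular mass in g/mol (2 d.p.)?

Molecular formula: C11H17O4-.
M = 11×12.011 + 17×1.008 + 4×15.999 = 213.25 g/mol.

213.25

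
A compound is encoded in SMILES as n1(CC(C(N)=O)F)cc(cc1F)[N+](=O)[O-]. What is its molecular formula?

C7H7F2N3O3

Heavy atoms from the SMILES: 7 C, 2 F, 3 N, 3 O.
Implicit hydrogens by atom environment:
  2 × C (aromatic): 1 H each → 2
  2 × C (aromatic): no H
  2 × F: no H
  2 × O: no H
  1 × C: 2 H
  1 × C: 1 H
  1 × C: no H
  1 × N: 2 H
  1 × N (aromatic): no H
  1 × N (charge +1): no H
  1 × O (charge -1): no H
  Total hydrogens = 7.
Molecular formula: C7H7F2N3O3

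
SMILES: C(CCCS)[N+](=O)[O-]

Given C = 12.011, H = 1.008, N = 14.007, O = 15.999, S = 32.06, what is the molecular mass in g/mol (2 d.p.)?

135.18

Molecular formula: C4H9NO2S.
M = 4×12.011 + 9×1.008 + 1×14.007 + 2×15.999 + 1×32.06 = 135.18 g/mol.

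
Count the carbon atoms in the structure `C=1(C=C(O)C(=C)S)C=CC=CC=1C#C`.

12

The symbol for carbon appears 12 times in the SMILES.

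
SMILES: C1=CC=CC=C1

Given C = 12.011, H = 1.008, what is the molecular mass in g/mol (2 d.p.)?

78.11

Molecular formula: C6H6.
M = 6×12.011 + 6×1.008 = 78.11 g/mol.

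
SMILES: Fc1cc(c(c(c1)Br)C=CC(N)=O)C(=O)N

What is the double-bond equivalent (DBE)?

Molecular formula from the SMILES: C10H8BrFN2O2.
DoU = (2C + 2 + N − H − X)/2 = (2·10 + 2 + 2 − 8 − 2)/2 = 14/2 = 7.
(Structurally: 1 ring(s) + 6 π bond(s) = 7.)

7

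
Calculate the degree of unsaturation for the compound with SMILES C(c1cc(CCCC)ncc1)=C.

Molecular formula from the SMILES: C11H15N.
DoU = (2C + 2 + N − H − X)/2 = (2·11 + 2 + 1 − 15 − 0)/2 = 10/2 = 5.
(Structurally: 1 ring(s) + 4 π bond(s) = 5.)

5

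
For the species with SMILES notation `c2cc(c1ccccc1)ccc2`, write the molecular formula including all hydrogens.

Heavy atoms from the SMILES: 12 C.
Implicit hydrogens by atom environment:
  10 × C (aromatic): 1 H each → 10
  2 × C (aromatic): no H
  Total hydrogens = 10.
Molecular formula: C12H10

C12H10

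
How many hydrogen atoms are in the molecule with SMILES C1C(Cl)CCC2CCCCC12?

Hydrogens are implicit in SMILES; fill each atom to its normal valence:
  7 × C: 2 H each → 14
  3 × C: 1 H each → 3
  1 × Cl: no H
  Total hydrogens = 17.

17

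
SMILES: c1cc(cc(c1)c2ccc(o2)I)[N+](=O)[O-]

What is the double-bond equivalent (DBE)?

8

Molecular formula from the SMILES: C10H6INO3.
DoU = (2C + 2 + N − H − X)/2 = (2·10 + 2 + 1 − 6 − 1)/2 = 16/2 = 8.
(Structurally: 2 ring(s) + 6 π bond(s) = 8.)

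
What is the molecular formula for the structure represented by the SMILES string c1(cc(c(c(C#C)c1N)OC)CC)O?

Heavy atoms from the SMILES: 11 C, 1 N, 2 O.
Implicit hydrogens by atom environment:
  5 × C (aromatic): no H
  2 × C: 3 H each → 6
  1 × C: 2 H
  1 × C (aromatic): 1 H
  1 × C: 1 H
  1 × C: no H
  1 × N: 2 H
  1 × O: 1 H
  1 × O: no H
  Total hydrogens = 13.
Molecular formula: C11H13NO2

C11H13NO2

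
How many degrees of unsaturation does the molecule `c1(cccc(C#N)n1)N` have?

Molecular formula from the SMILES: C6H5N3.
DoU = (2C + 2 + N − H − X)/2 = (2·6 + 2 + 3 − 5 − 0)/2 = 12/2 = 6.
(Structurally: 1 ring(s) + 5 π bond(s) = 6.)

6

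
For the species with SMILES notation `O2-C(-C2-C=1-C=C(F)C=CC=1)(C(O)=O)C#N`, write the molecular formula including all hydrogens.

C10H6FNO3

Heavy atoms from the SMILES: 10 C, 1 F, 1 N, 3 O.
Implicit hydrogens by atom environment:
  4 × C (aromatic): 1 H each → 4
  3 × C: no H
  2 × C (aromatic): no H
  2 × O: no H
  1 × C: 1 H
  1 × F: no H
  1 × N: no H
  1 × O: 1 H
  Total hydrogens = 6.
Molecular formula: C10H6FNO3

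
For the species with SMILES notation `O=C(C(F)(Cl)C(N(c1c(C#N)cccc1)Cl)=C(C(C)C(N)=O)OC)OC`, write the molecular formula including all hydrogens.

C16H16Cl2FN3O4

Heavy atoms from the SMILES: 16 C, 2 Cl, 1 F, 3 N, 4 O.
Implicit hydrogens by atom environment:
  6 × C: no H
  4 × C (aromatic): 1 H each → 4
  4 × O: no H
  3 × C: 3 H each → 9
  2 × C (aromatic): no H
  2 × Cl: no H
  2 × N: no H
  1 × C: 1 H
  1 × F: no H
  1 × N: 2 H
  Total hydrogens = 16.
Molecular formula: C16H16Cl2FN3O4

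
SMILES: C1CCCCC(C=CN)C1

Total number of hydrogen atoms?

Hydrogens are implicit in SMILES; fill each atom to its normal valence:
  6 × C: 2 H each → 12
  3 × C: 1 H each → 3
  1 × N: 2 H
  Total hydrogens = 17.

17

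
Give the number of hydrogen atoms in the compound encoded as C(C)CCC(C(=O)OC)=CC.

Hydrogens are implicit in SMILES; fill each atom to its normal valence:
  3 × C: 3 H each → 9
  3 × C: 2 H each → 6
  2 × C: no H
  2 × O: no H
  1 × C: 1 H
  Total hydrogens = 16.

16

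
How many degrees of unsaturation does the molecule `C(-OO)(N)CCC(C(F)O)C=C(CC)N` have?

1

Molecular formula from the SMILES: C9H19FN2O3.
DoU = (2C + 2 + N − H − X)/2 = (2·9 + 2 + 2 − 19 − 1)/2 = 2/2 = 1.
(Structurally: 0 ring(s) + 1 π bond(s) = 1.)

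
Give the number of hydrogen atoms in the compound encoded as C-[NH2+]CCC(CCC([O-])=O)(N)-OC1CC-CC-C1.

Hydrogens are implicit in SMILES; fill each atom to its normal valence:
  9 × C: 2 H each → 18
  2 × C: no H
  2 × O: no H
  1 × C: 3 H
  1 × C: 1 H
  1 × N: 2 H
  1 × N (charge +1): 2 H
  1 × O (charge -1): no H
  Total hydrogens = 26.

26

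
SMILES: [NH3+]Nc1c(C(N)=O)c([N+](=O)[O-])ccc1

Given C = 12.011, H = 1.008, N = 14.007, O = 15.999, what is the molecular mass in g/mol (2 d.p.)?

Molecular formula: C7H9N4O3+.
M = 7×12.011 + 9×1.008 + 4×14.007 + 3×15.999 = 197.17 g/mol.

197.17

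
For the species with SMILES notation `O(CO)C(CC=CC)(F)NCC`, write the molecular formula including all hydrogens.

Heavy atoms from the SMILES: 8 C, 1 F, 1 N, 2 O.
Implicit hydrogens by atom environment:
  3 × C: 2 H each → 6
  2 × C: 3 H each → 6
  2 × C: 1 H each → 2
  1 × C: no H
  1 × F: no H
  1 × N: 1 H
  1 × O: 1 H
  1 × O: no H
  Total hydrogens = 16.
Molecular formula: C8H16FNO2

C8H16FNO2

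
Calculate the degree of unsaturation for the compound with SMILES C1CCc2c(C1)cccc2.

Molecular formula from the SMILES: C10H12.
DoU = (2C + 2 + N − H − X)/2 = (2·10 + 2 + 0 − 12 − 0)/2 = 10/2 = 5.
(Structurally: 2 ring(s) + 3 π bond(s) = 5.)

5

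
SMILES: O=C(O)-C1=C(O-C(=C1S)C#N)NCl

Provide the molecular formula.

Heavy atoms from the SMILES: 6 C, 1 Cl, 2 N, 3 O, 1 S.
Implicit hydrogens by atom environment:
  4 × C (aromatic): no H
  2 × C: no H
  1 × Cl: no H
  1 × N: 1 H
  1 × N: no H
  1 × O: 1 H
  1 × O (aromatic): no H
  1 × O: no H
  1 × S: 1 H
  Total hydrogens = 3.
Molecular formula: C6H3ClN2O3S

C6H3ClN2O3S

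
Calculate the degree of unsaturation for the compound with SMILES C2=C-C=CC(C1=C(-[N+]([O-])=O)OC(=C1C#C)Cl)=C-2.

10

Molecular formula from the SMILES: C12H6ClNO3.
DoU = (2C + 2 + N − H − X)/2 = (2·12 + 2 + 1 − 6 − 1)/2 = 20/2 = 10.
(Structurally: 2 ring(s) + 8 π bond(s) = 10.)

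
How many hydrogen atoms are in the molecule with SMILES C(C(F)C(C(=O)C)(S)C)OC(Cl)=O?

10

Hydrogens are implicit in SMILES; fill each atom to its normal valence:
  3 × C: no H
  3 × O: no H
  2 × C: 3 H each → 6
  1 × C: 2 H
  1 × C: 1 H
  1 × Cl: no H
  1 × F: no H
  1 × S: 1 H
  Total hydrogens = 10.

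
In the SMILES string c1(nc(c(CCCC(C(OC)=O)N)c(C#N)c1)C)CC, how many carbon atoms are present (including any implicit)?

The symbol for carbon appears 15 times in the SMILES. Lowercase c denotes aromatic carbon and counts toward C.

15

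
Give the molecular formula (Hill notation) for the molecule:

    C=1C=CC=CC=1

C6H6

Heavy atoms from the SMILES: 6 C.
Implicit hydrogens by atom environment:
  6 × C (aromatic): 1 H each → 6
  Total hydrogens = 6.
Molecular formula: C6H6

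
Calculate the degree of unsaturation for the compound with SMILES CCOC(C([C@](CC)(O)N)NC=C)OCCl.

1

Molecular formula from the SMILES: C10H21ClN2O3.
DoU = (2C + 2 + N − H − X)/2 = (2·10 + 2 + 2 − 21 − 1)/2 = 2/2 = 1.
(Structurally: 0 ring(s) + 1 π bond(s) = 1.)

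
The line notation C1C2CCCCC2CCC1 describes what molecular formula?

Heavy atoms from the SMILES: 10 C.
Implicit hydrogens by atom environment:
  8 × C: 2 H each → 16
  2 × C: 1 H each → 2
  Total hydrogens = 18.
Molecular formula: C10H18

C10H18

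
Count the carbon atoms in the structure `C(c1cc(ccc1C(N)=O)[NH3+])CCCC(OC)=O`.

The symbol for carbon appears 13 times in the SMILES. Lowercase c denotes aromatic carbon and counts toward C.

13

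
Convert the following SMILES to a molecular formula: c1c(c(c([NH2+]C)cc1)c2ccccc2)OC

Heavy atoms from the SMILES: 14 C, 1 N, 1 O.
Implicit hydrogens by atom environment:
  8 × C (aromatic): 1 H each → 8
  4 × C (aromatic): no H
  2 × C: 3 H each → 6
  1 × N (charge +1): 2 H
  1 × O: no H
  Total hydrogens = 16.
Net charge +1.
Molecular formula: C14H16NO+

C14H16NO+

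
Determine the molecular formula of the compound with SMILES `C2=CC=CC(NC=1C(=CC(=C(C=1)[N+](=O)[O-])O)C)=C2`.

C13H12N2O3

Heavy atoms from the SMILES: 13 C, 2 N, 3 O.
Implicit hydrogens by atom environment:
  7 × C (aromatic): 1 H each → 7
  5 × C (aromatic): no H
  1 × C: 3 H
  1 × N: 1 H
  1 × N (charge +1): no H
  1 × O: 1 H
  1 × O: no H
  1 × O (charge -1): no H
  Total hydrogens = 12.
Molecular formula: C13H12N2O3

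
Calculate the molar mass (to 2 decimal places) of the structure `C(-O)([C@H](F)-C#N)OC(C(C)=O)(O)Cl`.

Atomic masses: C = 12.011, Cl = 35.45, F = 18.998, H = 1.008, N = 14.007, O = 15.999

Molecular formula: C6H7ClFNO4.
M = 6×12.011 + 1×35.45 + 1×18.998 + 7×1.008 + 1×14.007 + 4×15.999 = 211.57 g/mol.

211.57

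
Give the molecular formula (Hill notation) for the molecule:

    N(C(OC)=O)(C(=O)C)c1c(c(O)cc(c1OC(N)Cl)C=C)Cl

C13H14Cl2N2O5

Heavy atoms from the SMILES: 13 C, 2 Cl, 2 N, 5 O.
Implicit hydrogens by atom environment:
  5 × C (aromatic): no H
  4 × O: no H
  2 × C: 3 H each → 6
  2 × C: 1 H each → 2
  2 × C: no H
  2 × Cl: no H
  1 × C: 2 H
  1 × C (aromatic): 1 H
  1 × N: 2 H
  1 × N: no H
  1 × O: 1 H
  Total hydrogens = 14.
Molecular formula: C13H14Cl2N2O5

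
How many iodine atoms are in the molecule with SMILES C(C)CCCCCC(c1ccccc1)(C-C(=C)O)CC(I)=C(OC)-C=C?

1

The symbol for iodine appears 1 time in the SMILES.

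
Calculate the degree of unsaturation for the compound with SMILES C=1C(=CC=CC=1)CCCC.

4

Molecular formula from the SMILES: C10H14.
DoU = (2C + 2 + N − H − X)/2 = (2·10 + 2 + 0 − 14 − 0)/2 = 8/2 = 4.
(Structurally: 1 ring(s) + 3 π bond(s) = 4.)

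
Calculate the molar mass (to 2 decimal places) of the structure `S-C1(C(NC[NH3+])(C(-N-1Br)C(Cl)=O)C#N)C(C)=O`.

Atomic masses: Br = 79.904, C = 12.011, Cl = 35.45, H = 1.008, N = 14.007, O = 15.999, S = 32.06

Molecular formula: C8H11BrClN4O2S+.
M = 1×79.904 + 8×12.011 + 1×35.45 + 11×1.008 + 4×14.007 + 2×15.999 + 1×32.06 = 342.62 g/mol.

342.62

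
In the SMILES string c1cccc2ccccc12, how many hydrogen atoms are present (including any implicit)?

Hydrogens are implicit in SMILES; fill each atom to its normal valence:
  8 × C (aromatic): 1 H each → 8
  2 × C (aromatic): no H
  Total hydrogens = 8.

8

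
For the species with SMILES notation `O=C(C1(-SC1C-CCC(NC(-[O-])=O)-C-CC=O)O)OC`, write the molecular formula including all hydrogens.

C12H18NO6S-

Heavy atoms from the SMILES: 12 C, 1 N, 6 O, 1 S.
Implicit hydrogens by atom environment:
  5 × C: 2 H each → 10
  4 × O: no H
  3 × C: 1 H each → 3
  3 × C: no H
  1 × C: 3 H
  1 × N: 1 H
  1 × O: 1 H
  1 × O (charge -1): no H
  1 × S: no H
  Total hydrogens = 18.
Net charge -1.
Molecular formula: C12H18NO6S-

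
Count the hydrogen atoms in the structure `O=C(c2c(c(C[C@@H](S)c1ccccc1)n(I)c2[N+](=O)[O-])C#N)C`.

Hydrogens are implicit in SMILES; fill each atom to its normal valence:
  5 × C (aromatic): 1 H each → 5
  5 × C (aromatic): no H
  2 × C: no H
  2 × O: no H
  1 × C: 3 H
  1 × C: 2 H
  1 × C: 1 H
  1 × I: no H
  1 × N (aromatic): no H
  1 × N (charge +1): no H
  1 × N: no H
  1 × O (charge -1): no H
  1 × S: 1 H
  Total hydrogens = 12.

12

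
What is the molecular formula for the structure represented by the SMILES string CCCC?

Heavy atoms from the SMILES: 4 C.
Implicit hydrogens by atom environment:
  2 × C: 3 H each → 6
  2 × C: 2 H each → 4
  Total hydrogens = 10.
Molecular formula: C4H10

C4H10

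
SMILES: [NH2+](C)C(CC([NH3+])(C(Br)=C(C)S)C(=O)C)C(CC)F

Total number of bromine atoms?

The symbol for bromine appears 1 time in the SMILES.

1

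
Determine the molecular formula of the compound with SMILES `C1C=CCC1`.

C5H8

Heavy atoms from the SMILES: 5 C.
Implicit hydrogens by atom environment:
  3 × C: 2 H each → 6
  2 × C: 1 H each → 2
  Total hydrogens = 8.
Molecular formula: C5H8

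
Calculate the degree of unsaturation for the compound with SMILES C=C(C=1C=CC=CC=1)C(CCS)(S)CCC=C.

6

Molecular formula from the SMILES: C15H20S2.
DoU = (2C + 2 + N − H − X)/2 = (2·15 + 2 + 0 − 20 − 0)/2 = 12/2 = 6.
(Structurally: 1 ring(s) + 5 π bond(s) = 6.)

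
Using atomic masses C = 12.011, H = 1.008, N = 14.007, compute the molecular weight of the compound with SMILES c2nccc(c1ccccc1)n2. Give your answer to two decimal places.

156.19

Molecular formula: C10H8N2.
M = 10×12.011 + 8×1.008 + 2×14.007 = 156.19 g/mol.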